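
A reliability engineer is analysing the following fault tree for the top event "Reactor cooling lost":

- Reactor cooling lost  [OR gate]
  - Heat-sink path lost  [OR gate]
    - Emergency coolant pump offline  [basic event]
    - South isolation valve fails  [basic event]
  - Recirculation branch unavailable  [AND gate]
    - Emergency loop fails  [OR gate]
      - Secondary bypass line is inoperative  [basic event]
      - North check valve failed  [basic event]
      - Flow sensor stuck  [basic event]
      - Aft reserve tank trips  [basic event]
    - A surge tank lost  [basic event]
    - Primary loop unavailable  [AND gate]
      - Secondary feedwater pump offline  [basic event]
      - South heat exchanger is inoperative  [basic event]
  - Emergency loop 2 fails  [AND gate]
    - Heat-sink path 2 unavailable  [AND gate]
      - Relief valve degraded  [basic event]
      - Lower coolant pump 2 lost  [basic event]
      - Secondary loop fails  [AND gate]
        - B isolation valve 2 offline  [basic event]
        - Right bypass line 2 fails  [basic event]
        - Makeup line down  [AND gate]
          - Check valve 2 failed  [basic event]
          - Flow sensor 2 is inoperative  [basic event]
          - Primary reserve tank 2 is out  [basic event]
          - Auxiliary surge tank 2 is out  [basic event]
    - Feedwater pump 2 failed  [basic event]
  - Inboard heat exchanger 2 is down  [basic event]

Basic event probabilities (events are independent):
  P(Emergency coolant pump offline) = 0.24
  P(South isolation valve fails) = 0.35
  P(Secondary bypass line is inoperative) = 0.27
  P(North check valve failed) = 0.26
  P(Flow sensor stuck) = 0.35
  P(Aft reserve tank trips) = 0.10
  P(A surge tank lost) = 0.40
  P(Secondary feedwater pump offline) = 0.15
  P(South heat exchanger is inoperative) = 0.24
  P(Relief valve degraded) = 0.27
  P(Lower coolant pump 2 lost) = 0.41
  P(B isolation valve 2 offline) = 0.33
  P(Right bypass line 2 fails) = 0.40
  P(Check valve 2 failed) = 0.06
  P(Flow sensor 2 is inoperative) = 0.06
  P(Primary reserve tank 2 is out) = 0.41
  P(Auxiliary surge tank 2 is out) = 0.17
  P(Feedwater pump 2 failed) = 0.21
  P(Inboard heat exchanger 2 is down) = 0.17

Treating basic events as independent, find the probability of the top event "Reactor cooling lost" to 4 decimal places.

P(Heat-sink path lost) [OR] = 1 − (1−0.24) × (1−0.35) = 0.506000
P(Emergency loop fails) [OR] = 1 − (1−0.27) × (1−0.26) × (1−0.35) × (1−0.10) = 0.683983
P(Primary loop unavailable) [AND] = 0.15 × 0.24 = 0.036000
P(Recirculation branch unavailable) [AND] = 0.683983 × 0.40 × 0.036000 = 0.009849
P(Makeup line down) [AND] = 0.06 × 0.06 × 0.41 × 0.17 = 0.000251
P(Secondary loop fails) [AND] = 0.33 × 0.40 × 0.000251 = 0.000033
P(Heat-sink path 2 unavailable) [AND] = 0.27 × 0.41 × 0.000033 = 0.000004
P(Emergency loop 2 fails) [AND] = 0.000004 × 0.21 = 0.000001
P(Reactor cooling lost) [OR] = 1 − (1−0.506000) × (1−0.009849) × (1−0.000001) × (1−0.17) = 0.594019
Rounded to 4 decimal places: P(Reactor cooling lost) ≈ 0.5940.

0.5940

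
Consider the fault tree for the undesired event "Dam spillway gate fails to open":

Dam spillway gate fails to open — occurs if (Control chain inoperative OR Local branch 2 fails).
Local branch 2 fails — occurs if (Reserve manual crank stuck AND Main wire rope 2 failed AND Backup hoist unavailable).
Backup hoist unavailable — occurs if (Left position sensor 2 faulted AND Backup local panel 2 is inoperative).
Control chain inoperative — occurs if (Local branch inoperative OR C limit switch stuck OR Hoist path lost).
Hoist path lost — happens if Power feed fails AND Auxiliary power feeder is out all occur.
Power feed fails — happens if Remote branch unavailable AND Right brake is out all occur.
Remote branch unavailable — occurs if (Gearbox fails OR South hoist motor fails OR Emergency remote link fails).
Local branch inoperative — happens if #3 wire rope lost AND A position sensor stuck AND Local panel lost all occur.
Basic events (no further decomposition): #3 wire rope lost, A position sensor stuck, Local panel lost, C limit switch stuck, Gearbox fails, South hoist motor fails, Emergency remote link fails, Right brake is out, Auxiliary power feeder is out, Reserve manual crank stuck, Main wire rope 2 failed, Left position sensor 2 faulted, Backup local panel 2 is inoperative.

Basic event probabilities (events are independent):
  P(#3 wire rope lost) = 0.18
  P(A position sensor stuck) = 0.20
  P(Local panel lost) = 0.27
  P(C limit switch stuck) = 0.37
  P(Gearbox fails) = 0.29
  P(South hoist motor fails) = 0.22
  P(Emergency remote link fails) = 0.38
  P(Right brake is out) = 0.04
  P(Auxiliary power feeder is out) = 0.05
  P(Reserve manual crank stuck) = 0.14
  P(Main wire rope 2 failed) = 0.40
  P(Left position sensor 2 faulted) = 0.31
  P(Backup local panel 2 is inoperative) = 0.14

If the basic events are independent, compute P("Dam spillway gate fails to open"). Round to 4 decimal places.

P(Local branch inoperative) [AND] = 0.18 × 0.20 × 0.27 = 0.009720
P(Remote branch unavailable) [OR] = 1 − (1−0.29) × (1−0.22) × (1−0.38) = 0.656644
P(Power feed fails) [AND] = 0.656644 × 0.04 = 0.026266
P(Hoist path lost) [AND] = 0.026266 × 0.05 = 0.001313
P(Control chain inoperative) [OR] = 1 − (1−0.009720) × (1−0.37) × (1−0.001313) = 0.376943
P(Backup hoist unavailable) [AND] = 0.31 × 0.14 = 0.043400
P(Local branch 2 fails) [AND] = 0.14 × 0.40 × 0.043400 = 0.002430
P(Dam spillway gate fails to open) [OR] = 1 − (1−0.376943) × (1−0.002430) = 0.378457
Rounded to 4 decimal places: P(Dam spillway gate fails to open) ≈ 0.3785.

0.3785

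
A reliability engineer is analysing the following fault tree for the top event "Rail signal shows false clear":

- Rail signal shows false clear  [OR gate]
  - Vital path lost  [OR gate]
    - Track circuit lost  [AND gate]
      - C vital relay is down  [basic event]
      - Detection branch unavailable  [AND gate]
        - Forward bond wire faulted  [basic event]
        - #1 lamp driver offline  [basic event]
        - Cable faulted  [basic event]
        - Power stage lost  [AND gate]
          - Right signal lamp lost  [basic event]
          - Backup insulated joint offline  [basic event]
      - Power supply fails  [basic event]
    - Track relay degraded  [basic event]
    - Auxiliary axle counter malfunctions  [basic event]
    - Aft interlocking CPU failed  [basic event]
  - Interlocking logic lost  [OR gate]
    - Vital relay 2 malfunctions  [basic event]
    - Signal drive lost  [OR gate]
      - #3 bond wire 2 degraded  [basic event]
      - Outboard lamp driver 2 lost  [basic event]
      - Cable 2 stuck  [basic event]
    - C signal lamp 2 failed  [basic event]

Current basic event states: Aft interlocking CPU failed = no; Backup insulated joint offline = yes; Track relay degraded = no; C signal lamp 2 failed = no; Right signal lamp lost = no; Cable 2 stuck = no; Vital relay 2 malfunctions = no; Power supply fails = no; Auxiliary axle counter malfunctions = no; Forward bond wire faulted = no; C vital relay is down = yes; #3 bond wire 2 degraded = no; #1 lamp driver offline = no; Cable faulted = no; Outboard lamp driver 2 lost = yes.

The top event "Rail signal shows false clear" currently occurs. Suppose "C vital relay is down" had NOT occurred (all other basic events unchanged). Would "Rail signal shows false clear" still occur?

Counterfactual: set "C vital relay is down" to not occurred.
Power stage lost [AND]: Right signal lamp lost=not, Backup insulated joint offline=occurs → not all inputs occur → does not occur.
Detection branch unavailable [AND]: Forward bond wire faulted=not, #1 lamp driver offline=not, Cable faulted=not, Power stage lost=not → not all inputs occur → does not occur.
Track circuit lost [AND]: C vital relay is down=not, Detection branch unavailable=not, Power supply fails=not → not all inputs occur → does not occur.
Vital path lost [OR]: Track circuit lost=not, Track relay degraded=not, Auxiliary axle counter malfunctions=not, Aft interlocking CPU failed=not → no input occurs → does not occur.
Signal drive lost [OR]: #3 bond wire 2 degraded=not, Outboard lamp driver 2 lost=occurs, Cable 2 stuck=not → at least one input occurs → occurs.
Interlocking logic lost [OR]: Vital relay 2 malfunctions=not, Signal drive lost=occurs, C signal lamp 2 failed=not → at least one input occurs → occurs.
Rail signal shows false clear [OR]: Vital path lost=not, Interlocking logic lost=occurs → at least one input occurs → occurs.

Yes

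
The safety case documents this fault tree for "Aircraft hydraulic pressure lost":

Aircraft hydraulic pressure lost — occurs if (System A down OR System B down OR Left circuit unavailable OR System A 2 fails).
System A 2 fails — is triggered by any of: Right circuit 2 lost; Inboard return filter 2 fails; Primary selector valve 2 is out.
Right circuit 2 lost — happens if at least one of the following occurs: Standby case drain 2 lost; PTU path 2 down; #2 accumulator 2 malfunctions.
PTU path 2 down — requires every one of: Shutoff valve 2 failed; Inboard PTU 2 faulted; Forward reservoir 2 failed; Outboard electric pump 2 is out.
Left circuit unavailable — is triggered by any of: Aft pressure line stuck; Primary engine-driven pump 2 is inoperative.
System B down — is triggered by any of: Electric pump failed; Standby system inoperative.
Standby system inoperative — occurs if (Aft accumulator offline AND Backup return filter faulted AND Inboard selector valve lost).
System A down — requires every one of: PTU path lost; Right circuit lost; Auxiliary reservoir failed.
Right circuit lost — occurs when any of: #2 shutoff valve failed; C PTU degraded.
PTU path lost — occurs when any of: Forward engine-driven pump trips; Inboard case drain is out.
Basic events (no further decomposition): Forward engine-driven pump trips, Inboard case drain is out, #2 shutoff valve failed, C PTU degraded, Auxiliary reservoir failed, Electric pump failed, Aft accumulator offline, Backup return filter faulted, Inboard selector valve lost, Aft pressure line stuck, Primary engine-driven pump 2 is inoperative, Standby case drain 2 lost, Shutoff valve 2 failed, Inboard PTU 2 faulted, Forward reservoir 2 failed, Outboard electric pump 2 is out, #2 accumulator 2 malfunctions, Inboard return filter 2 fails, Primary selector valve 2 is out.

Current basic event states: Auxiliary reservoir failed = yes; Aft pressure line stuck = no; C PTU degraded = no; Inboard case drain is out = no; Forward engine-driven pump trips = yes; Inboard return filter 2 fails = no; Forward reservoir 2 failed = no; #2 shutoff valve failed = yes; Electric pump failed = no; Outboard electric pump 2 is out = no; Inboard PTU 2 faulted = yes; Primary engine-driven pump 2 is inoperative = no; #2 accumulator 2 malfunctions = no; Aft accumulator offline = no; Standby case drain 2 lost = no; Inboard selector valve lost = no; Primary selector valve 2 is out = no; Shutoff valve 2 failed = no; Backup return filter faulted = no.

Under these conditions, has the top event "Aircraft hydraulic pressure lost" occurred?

PTU path lost [OR]: Forward engine-driven pump trips=occurs, Inboard case drain is out=not → at least one input occurs → occurs.
Right circuit lost [OR]: #2 shutoff valve failed=occurs, C PTU degraded=not → at least one input occurs → occurs.
System A down [AND]: PTU path lost=occurs, Right circuit lost=occurs, Auxiliary reservoir failed=occurs → all inputs occur → occurs.
Standby system inoperative [AND]: Aft accumulator offline=not, Backup return filter faulted=not, Inboard selector valve lost=not → not all inputs occur → does not occur.
System B down [OR]: Electric pump failed=not, Standby system inoperative=not → no input occurs → does not occur.
Left circuit unavailable [OR]: Aft pressure line stuck=not, Primary engine-driven pump 2 is inoperative=not → no input occurs → does not occur.
PTU path 2 down [AND]: Shutoff valve 2 failed=not, Inboard PTU 2 faulted=occurs, Forward reservoir 2 failed=not, Outboard electric pump 2 is out=not → not all inputs occur → does not occur.
Right circuit 2 lost [OR]: Standby case drain 2 lost=not, PTU path 2 down=not, #2 accumulator 2 malfunctions=not → no input occurs → does not occur.
System A 2 fails [OR]: Right circuit 2 lost=not, Inboard return filter 2 fails=not, Primary selector valve 2 is out=not → no input occurs → does not occur.
Aircraft hydraulic pressure lost [OR]: System A down=occurs, System B down=not, Left circuit unavailable=not, System A 2 fails=not → at least one input occurs → occurs.

Yes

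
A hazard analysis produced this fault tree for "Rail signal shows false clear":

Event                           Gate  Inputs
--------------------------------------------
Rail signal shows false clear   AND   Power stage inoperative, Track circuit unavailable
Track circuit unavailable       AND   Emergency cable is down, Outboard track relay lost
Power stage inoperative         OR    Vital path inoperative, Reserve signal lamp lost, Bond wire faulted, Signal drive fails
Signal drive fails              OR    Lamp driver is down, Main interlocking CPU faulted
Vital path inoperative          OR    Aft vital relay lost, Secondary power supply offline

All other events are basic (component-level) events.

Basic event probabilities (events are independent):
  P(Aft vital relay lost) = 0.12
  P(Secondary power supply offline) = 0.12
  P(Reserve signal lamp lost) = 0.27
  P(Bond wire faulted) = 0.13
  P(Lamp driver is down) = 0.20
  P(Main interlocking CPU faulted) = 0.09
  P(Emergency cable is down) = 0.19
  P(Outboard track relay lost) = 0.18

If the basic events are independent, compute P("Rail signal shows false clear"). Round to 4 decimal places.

P(Vital path inoperative) [OR] = 1 − (1−0.12) × (1−0.12) = 0.225600
P(Signal drive fails) [OR] = 1 − (1−0.20) × (1−0.09) = 0.272000
P(Power stage inoperative) [OR] = 1 − (1−0.225600) × (1−0.27) × (1−0.13) × (1−0.272000) = 0.641954
P(Track circuit unavailable) [AND] = 0.19 × 0.18 = 0.034200
P(Rail signal shows false clear) [AND] = 0.641954 × 0.034200 = 0.021955
Rounded to 4 decimal places: P(Rail signal shows false clear) ≈ 0.0220.

0.0220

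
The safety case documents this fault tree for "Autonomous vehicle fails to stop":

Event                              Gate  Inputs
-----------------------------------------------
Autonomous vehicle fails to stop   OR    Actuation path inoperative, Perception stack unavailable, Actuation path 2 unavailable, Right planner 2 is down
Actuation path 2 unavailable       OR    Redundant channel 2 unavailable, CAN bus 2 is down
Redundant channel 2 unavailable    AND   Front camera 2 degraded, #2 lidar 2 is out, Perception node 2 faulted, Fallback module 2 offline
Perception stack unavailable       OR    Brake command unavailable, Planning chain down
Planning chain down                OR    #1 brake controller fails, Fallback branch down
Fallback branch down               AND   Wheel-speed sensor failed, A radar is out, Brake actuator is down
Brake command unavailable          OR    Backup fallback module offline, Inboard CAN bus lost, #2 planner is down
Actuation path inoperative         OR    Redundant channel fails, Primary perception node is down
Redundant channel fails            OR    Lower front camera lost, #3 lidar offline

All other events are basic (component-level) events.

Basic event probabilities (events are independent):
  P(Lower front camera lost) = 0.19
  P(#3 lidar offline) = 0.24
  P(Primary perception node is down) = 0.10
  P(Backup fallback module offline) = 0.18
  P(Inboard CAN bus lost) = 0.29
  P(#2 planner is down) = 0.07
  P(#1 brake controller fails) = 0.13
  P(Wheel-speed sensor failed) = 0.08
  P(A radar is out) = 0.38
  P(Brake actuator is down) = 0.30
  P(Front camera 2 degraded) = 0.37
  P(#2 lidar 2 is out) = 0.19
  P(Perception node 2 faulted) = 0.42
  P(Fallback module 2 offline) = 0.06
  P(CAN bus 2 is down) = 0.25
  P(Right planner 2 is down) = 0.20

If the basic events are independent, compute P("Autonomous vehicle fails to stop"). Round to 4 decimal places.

P(Redundant channel fails) [OR] = 1 − (1−0.19) × (1−0.24) = 0.384400
P(Actuation path inoperative) [OR] = 1 − (1−0.384400) × (1−0.10) = 0.445960
P(Brake command unavailable) [OR] = 1 − (1−0.18) × (1−0.29) × (1−0.07) = 0.458554
P(Fallback branch down) [AND] = 0.08 × 0.38 × 0.30 = 0.009120
P(Planning chain down) [OR] = 1 − (1−0.13) × (1−0.009120) = 0.137934
P(Perception stack unavailable) [OR] = 1 − (1−0.458554) × (1−0.137934) = 0.533238
P(Redundant channel 2 unavailable) [AND] = 0.37 × 0.19 × 0.42 × 0.06 = 0.001772
P(Actuation path 2 unavailable) [OR] = 1 − (1−0.001772) × (1−0.25) = 0.251329
P(Autonomous vehicle fails to stop) [OR] = 1 − (1−0.445960) × (1−0.533238) × (1−0.251329) × (1−0.20) = 0.845112
Rounded to 4 decimal places: P(Autonomous vehicle fails to stop) ≈ 0.8451.

0.8451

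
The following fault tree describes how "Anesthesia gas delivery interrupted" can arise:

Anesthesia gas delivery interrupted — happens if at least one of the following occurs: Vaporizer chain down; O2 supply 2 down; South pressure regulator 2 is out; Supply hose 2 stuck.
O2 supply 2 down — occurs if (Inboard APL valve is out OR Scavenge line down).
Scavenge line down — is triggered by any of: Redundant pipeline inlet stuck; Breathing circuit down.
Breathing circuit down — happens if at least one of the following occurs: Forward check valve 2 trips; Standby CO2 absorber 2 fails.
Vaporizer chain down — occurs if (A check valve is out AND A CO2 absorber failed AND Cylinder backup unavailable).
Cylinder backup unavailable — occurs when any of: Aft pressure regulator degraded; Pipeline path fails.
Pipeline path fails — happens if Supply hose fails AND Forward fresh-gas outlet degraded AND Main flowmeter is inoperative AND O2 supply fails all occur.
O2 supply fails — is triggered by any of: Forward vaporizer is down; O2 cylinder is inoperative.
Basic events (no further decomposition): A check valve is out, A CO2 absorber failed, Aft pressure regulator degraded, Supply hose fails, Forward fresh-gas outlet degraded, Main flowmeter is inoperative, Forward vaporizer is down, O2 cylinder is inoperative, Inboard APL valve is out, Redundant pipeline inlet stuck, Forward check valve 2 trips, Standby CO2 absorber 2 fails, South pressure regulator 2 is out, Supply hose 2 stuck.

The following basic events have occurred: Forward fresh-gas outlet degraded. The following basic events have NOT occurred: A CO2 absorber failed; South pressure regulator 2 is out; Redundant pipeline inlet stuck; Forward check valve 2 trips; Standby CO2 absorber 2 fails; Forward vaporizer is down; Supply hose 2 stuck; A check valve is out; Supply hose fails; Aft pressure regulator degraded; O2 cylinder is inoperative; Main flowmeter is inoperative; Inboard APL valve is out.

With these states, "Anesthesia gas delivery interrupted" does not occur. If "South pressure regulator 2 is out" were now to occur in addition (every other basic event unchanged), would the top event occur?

Counterfactual: set "South pressure regulator 2 is out" to occurred.
O2 supply fails [OR]: Forward vaporizer is down=not, O2 cylinder is inoperative=not → no input occurs → does not occur.
Pipeline path fails [AND]: Supply hose fails=not, Forward fresh-gas outlet degraded=occurs, Main flowmeter is inoperative=not, O2 supply fails=not → not all inputs occur → does not occur.
Cylinder backup unavailable [OR]: Aft pressure regulator degraded=not, Pipeline path fails=not → no input occurs → does not occur.
Vaporizer chain down [AND]: A check valve is out=not, A CO2 absorber failed=not, Cylinder backup unavailable=not → not all inputs occur → does not occur.
Breathing circuit down [OR]: Forward check valve 2 trips=not, Standby CO2 absorber 2 fails=not → no input occurs → does not occur.
Scavenge line down [OR]: Redundant pipeline inlet stuck=not, Breathing circuit down=not → no input occurs → does not occur.
O2 supply 2 down [OR]: Inboard APL valve is out=not, Scavenge line down=not → no input occurs → does not occur.
Anesthesia gas delivery interrupted [OR]: Vaporizer chain down=not, O2 supply 2 down=not, South pressure regulator 2 is out=occurs, Supply hose 2 stuck=not → at least one input occurs → occurs.

Yes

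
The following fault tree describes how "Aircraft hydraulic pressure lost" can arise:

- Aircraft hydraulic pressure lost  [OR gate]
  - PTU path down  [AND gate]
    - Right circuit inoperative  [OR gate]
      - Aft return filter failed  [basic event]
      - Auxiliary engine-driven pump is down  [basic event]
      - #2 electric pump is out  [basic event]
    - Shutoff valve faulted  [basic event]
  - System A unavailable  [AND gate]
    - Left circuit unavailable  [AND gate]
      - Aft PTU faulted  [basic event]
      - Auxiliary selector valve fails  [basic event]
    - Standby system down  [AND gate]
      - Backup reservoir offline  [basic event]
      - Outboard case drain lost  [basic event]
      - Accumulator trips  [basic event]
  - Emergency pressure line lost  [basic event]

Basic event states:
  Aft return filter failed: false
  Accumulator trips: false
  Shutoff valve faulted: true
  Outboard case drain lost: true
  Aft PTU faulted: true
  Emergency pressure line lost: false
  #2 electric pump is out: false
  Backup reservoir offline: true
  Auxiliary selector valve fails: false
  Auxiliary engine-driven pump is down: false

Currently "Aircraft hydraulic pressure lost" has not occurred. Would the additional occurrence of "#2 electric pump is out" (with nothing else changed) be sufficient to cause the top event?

Counterfactual: set "#2 electric pump is out" to occurred.
Right circuit inoperative [OR]: Aft return filter failed=not, Auxiliary engine-driven pump is down=not, #2 electric pump is out=occurs → at least one input occurs → occurs.
PTU path down [AND]: Right circuit inoperative=occurs, Shutoff valve faulted=occurs → all inputs occur → occurs.
Left circuit unavailable [AND]: Aft PTU faulted=occurs, Auxiliary selector valve fails=not → not all inputs occur → does not occur.
Standby system down [AND]: Backup reservoir offline=occurs, Outboard case drain lost=occurs, Accumulator trips=not → not all inputs occur → does not occur.
System A unavailable [AND]: Left circuit unavailable=not, Standby system down=not → not all inputs occur → does not occur.
Aircraft hydraulic pressure lost [OR]: PTU path down=occurs, System A unavailable=not, Emergency pressure line lost=not → at least one input occurs → occurs.

Yes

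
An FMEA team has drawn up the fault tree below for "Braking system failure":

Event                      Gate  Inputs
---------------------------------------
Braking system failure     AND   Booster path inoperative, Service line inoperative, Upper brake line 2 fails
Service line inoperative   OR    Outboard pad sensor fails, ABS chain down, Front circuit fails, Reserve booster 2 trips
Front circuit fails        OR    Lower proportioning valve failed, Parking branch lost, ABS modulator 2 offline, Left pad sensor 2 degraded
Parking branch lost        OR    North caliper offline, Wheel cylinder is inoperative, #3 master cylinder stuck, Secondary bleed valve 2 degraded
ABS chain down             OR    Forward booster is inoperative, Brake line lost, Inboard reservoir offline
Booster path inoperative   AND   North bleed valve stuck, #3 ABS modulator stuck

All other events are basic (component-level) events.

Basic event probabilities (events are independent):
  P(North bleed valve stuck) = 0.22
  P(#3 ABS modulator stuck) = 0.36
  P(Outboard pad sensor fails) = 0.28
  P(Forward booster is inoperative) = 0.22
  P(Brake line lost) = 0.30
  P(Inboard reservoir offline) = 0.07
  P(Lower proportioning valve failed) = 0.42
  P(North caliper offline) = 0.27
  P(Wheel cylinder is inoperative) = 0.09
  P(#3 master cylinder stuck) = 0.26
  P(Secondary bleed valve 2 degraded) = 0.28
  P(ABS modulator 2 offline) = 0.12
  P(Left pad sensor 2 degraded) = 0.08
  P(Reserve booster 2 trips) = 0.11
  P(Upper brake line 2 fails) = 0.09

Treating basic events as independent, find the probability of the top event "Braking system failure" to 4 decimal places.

0.0067

P(Booster path inoperative) [AND] = 0.22 × 0.36 = 0.079200
P(ABS chain down) [OR] = 1 − (1−0.22) × (1−0.30) × (1−0.07) = 0.492220
P(Parking branch lost) [OR] = 1 − (1−0.27) × (1−0.09) × (1−0.26) × (1−0.28) = 0.646061
P(Front circuit fails) [OR] = 1 − (1−0.42) × (1−0.646061) × (1−0.12) × (1−0.08) = 0.833802
P(Service line inoperative) [OR] = 1 − (1−0.28) × (1−0.492220) × (1−0.833802) × (1−0.11) = 0.945922
P(Braking system failure) [AND] = 0.079200 × 0.945922 × 0.09 = 0.006743
Rounded to 4 decimal places: P(Braking system failure) ≈ 0.0067.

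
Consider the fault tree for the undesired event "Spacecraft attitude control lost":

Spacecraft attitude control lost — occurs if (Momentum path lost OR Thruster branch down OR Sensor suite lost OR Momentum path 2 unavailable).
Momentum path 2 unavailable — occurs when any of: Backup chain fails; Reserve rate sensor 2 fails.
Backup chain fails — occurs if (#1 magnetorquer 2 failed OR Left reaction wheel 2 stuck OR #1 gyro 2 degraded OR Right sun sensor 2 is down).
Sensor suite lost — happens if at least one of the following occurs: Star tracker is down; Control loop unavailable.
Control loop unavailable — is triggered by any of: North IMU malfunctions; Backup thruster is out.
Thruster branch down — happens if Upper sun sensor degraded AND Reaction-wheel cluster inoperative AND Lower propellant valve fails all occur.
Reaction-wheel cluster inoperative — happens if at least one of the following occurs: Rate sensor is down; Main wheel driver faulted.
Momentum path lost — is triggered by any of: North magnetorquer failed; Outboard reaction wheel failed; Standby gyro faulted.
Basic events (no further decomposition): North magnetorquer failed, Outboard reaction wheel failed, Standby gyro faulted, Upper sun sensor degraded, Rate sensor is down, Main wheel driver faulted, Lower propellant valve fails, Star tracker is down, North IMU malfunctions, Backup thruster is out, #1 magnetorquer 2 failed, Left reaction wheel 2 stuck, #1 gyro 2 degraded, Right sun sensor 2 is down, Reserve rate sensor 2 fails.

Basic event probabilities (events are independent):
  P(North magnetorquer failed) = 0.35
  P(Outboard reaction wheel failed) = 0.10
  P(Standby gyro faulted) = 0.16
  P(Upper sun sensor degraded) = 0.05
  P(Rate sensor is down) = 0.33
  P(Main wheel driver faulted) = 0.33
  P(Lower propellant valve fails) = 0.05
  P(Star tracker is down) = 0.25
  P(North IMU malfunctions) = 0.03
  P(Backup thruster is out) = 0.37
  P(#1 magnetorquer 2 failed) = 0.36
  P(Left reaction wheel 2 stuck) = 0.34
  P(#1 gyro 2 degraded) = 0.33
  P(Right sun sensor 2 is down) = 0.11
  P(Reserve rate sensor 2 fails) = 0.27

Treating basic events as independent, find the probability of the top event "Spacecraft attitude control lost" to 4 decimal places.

0.9586

P(Momentum path lost) [OR] = 1 − (1−0.35) × (1−0.10) × (1−0.16) = 0.508600
P(Reaction-wheel cluster inoperative) [OR] = 1 − (1−0.33) × (1−0.33) = 0.551100
P(Thruster branch down) [AND] = 0.05 × 0.551100 × 0.05 = 0.001378
P(Control loop unavailable) [OR] = 1 − (1−0.03) × (1−0.37) = 0.388900
P(Sensor suite lost) [OR] = 1 − (1−0.25) × (1−0.388900) = 0.541675
P(Backup chain fails) [OR] = 1 − (1−0.36) × (1−0.34) × (1−0.33) × (1−0.11) = 0.748123
P(Momentum path 2 unavailable) [OR] = 1 − (1−0.748123) × (1−0.27) = 0.816130
P(Spacecraft attitude control lost) [OR] = 1 − (1−0.508600) × (1−0.001378) × (1−0.541675) × (1−0.816130) = 0.958646
Rounded to 4 decimal places: P(Spacecraft attitude control lost) ≈ 0.9586.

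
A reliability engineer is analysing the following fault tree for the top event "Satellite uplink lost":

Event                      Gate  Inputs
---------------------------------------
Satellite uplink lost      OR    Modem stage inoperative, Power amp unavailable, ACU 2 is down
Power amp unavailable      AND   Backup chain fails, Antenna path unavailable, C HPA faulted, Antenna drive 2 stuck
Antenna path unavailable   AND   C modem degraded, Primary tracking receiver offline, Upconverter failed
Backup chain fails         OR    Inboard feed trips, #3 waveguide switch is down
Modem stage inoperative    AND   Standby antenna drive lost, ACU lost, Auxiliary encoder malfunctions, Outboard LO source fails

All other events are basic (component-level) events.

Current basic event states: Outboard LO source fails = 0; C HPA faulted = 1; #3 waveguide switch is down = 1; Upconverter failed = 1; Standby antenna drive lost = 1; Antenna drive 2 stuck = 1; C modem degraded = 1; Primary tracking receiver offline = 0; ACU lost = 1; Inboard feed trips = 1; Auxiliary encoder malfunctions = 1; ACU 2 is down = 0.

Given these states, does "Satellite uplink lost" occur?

No

Modem stage inoperative [AND]: Standby antenna drive lost=occurs, ACU lost=occurs, Auxiliary encoder malfunctions=occurs, Outboard LO source fails=not → not all inputs occur → does not occur.
Backup chain fails [OR]: Inboard feed trips=occurs, #3 waveguide switch is down=occurs → at least one input occurs → occurs.
Antenna path unavailable [AND]: C modem degraded=occurs, Primary tracking receiver offline=not, Upconverter failed=occurs → not all inputs occur → does not occur.
Power amp unavailable [AND]: Backup chain fails=occurs, Antenna path unavailable=not, C HPA faulted=occurs, Antenna drive 2 stuck=occurs → not all inputs occur → does not occur.
Satellite uplink lost [OR]: Modem stage inoperative=not, Power amp unavailable=not, ACU 2 is down=not → no input occurs → does not occur.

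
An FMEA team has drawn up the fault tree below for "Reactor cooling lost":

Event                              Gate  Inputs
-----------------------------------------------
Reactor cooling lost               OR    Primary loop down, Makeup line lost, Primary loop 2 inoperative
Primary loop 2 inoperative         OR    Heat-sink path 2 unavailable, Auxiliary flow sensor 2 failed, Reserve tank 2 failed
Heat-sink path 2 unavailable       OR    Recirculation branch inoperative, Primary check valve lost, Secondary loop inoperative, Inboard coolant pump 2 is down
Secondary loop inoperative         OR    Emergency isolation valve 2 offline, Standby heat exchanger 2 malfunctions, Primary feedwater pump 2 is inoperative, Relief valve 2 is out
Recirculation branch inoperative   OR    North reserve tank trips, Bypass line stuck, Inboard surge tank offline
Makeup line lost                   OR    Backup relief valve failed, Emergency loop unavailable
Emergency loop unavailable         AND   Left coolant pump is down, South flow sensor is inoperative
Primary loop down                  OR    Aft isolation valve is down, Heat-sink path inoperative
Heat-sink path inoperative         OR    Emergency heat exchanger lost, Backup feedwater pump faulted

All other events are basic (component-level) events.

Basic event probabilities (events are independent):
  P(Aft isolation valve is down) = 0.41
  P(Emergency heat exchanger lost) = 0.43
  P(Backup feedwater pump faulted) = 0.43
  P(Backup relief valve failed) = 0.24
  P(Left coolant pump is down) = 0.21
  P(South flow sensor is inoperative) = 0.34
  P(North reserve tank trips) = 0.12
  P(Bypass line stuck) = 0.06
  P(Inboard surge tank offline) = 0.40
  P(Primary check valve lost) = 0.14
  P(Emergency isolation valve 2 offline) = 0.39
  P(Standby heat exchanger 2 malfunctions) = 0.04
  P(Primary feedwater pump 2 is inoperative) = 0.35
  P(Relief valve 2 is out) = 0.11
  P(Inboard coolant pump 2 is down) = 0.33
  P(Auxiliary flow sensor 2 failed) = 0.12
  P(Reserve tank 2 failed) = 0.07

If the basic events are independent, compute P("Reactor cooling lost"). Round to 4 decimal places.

0.9893

P(Heat-sink path inoperative) [OR] = 1 − (1−0.43) × (1−0.43) = 0.675100
P(Primary loop down) [OR] = 1 − (1−0.41) × (1−0.675100) = 0.808309
P(Emergency loop unavailable) [AND] = 0.21 × 0.34 = 0.071400
P(Makeup line lost) [OR] = 1 − (1−0.24) × (1−0.071400) = 0.294264
P(Recirculation branch inoperative) [OR] = 1 − (1−0.12) × (1−0.06) × (1−0.40) = 0.503680
P(Secondary loop inoperative) [OR] = 1 − (1−0.39) × (1−0.04) × (1−0.35) × (1−0.11) = 0.661230
P(Heat-sink path 2 unavailable) [OR] = 1 − (1−0.503680) × (1−0.14) × (1−0.661230) × (1−0.33) = 0.903119
P(Primary loop 2 inoperative) [OR] = 1 − (1−0.903119) × (1−0.12) × (1−0.07) = 0.920713
P(Reactor cooling lost) [OR] = 1 − (1−0.808309) × (1−0.294264) × (1−0.920713) = 0.989274
Rounded to 4 decimal places: P(Reactor cooling lost) ≈ 0.9893.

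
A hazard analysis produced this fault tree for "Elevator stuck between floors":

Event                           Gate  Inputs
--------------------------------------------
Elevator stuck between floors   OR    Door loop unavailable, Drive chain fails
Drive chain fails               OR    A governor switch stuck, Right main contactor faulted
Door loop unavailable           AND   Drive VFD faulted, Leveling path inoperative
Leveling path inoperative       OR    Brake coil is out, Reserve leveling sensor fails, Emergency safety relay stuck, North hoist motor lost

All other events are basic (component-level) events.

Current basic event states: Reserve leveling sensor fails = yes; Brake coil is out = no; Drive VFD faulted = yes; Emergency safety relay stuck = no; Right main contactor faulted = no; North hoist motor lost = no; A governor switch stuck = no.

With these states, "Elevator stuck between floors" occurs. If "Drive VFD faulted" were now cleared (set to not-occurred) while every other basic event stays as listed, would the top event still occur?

No

Counterfactual: set "Drive VFD faulted" to not occurred.
Leveling path inoperative [OR]: Brake coil is out=not, Reserve leveling sensor fails=occurs, Emergency safety relay stuck=not, North hoist motor lost=not → at least one input occurs → occurs.
Door loop unavailable [AND]: Drive VFD faulted=not, Leveling path inoperative=occurs → not all inputs occur → does not occur.
Drive chain fails [OR]: A governor switch stuck=not, Right main contactor faulted=not → no input occurs → does not occur.
Elevator stuck between floors [OR]: Door loop unavailable=not, Drive chain fails=not → no input occurs → does not occur.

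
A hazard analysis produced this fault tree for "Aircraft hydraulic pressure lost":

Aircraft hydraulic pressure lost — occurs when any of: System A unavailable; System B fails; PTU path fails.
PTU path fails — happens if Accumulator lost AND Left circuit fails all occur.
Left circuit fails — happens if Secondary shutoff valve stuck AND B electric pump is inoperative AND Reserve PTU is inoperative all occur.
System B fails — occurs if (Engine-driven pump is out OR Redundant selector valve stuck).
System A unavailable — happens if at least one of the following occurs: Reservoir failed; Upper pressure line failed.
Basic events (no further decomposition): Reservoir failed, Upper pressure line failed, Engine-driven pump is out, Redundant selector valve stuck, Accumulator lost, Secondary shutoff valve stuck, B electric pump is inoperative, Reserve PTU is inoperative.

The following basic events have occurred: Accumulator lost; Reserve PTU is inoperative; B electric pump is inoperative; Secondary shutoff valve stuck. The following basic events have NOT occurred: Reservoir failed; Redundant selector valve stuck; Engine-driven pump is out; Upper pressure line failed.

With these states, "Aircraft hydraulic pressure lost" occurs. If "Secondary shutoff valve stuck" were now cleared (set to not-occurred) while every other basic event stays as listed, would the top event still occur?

Counterfactual: set "Secondary shutoff valve stuck" to not occurred.
System A unavailable [OR]: Reservoir failed=not, Upper pressure line failed=not → no input occurs → does not occur.
System B fails [OR]: Engine-driven pump is out=not, Redundant selector valve stuck=not → no input occurs → does not occur.
Left circuit fails [AND]: Secondary shutoff valve stuck=not, B electric pump is inoperative=occurs, Reserve PTU is inoperative=occurs → not all inputs occur → does not occur.
PTU path fails [AND]: Accumulator lost=occurs, Left circuit fails=not → not all inputs occur → does not occur.
Aircraft hydraulic pressure lost [OR]: System A unavailable=not, System B fails=not, PTU path fails=not → no input occurs → does not occur.

No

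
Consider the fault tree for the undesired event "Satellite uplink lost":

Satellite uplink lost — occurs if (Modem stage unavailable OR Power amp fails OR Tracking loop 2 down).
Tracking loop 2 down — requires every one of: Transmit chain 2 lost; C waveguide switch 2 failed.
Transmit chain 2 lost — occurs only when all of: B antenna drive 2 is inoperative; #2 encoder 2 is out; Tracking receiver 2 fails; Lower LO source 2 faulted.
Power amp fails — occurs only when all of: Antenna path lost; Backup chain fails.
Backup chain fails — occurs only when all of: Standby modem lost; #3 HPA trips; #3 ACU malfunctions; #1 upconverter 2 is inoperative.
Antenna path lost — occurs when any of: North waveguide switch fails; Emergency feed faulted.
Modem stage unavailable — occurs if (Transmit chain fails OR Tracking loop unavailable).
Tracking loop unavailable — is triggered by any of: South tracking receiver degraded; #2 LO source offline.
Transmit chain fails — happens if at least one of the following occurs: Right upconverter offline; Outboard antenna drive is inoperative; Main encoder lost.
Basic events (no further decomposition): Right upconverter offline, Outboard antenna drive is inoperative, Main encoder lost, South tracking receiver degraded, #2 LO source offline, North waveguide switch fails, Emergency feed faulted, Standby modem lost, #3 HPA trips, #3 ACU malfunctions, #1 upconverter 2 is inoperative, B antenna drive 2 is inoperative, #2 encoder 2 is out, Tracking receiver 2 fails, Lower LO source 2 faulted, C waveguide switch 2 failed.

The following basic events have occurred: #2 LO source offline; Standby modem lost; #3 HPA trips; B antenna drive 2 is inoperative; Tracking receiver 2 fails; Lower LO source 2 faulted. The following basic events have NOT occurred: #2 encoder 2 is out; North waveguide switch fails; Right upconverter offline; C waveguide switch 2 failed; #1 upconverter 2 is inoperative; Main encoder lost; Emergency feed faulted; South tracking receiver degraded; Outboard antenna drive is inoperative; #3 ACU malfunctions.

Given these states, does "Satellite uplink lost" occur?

Yes

Transmit chain fails [OR]: Right upconverter offline=not, Outboard antenna drive is inoperative=not, Main encoder lost=not → no input occurs → does not occur.
Tracking loop unavailable [OR]: South tracking receiver degraded=not, #2 LO source offline=occurs → at least one input occurs → occurs.
Modem stage unavailable [OR]: Transmit chain fails=not, Tracking loop unavailable=occurs → at least one input occurs → occurs.
Antenna path lost [OR]: North waveguide switch fails=not, Emergency feed faulted=not → no input occurs → does not occur.
Backup chain fails [AND]: Standby modem lost=occurs, #3 HPA trips=occurs, #3 ACU malfunctions=not, #1 upconverter 2 is inoperative=not → not all inputs occur → does not occur.
Power amp fails [AND]: Antenna path lost=not, Backup chain fails=not → not all inputs occur → does not occur.
Transmit chain 2 lost [AND]: B antenna drive 2 is inoperative=occurs, #2 encoder 2 is out=not, Tracking receiver 2 fails=occurs, Lower LO source 2 faulted=occurs → not all inputs occur → does not occur.
Tracking loop 2 down [AND]: Transmit chain 2 lost=not, C waveguide switch 2 failed=not → not all inputs occur → does not occur.
Satellite uplink lost [OR]: Modem stage unavailable=occurs, Power amp fails=not, Tracking loop 2 down=not → at least one input occurs → occurs.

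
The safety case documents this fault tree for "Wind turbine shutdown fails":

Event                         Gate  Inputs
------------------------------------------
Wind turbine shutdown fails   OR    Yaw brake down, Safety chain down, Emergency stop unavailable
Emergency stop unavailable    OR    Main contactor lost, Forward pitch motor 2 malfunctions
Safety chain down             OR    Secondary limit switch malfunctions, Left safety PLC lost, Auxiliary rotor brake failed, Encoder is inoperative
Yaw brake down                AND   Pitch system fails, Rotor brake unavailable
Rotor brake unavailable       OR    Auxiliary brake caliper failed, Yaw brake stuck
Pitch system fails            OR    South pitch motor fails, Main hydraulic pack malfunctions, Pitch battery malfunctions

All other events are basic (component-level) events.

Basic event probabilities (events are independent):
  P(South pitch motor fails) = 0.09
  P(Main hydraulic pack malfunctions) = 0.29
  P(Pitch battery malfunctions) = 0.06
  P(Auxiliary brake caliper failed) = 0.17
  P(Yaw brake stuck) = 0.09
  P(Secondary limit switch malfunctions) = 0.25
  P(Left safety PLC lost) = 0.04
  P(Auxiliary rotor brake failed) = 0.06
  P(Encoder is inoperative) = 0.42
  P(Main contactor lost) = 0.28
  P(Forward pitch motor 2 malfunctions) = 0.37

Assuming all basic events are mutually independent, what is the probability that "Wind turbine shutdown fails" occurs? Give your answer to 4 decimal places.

P(Pitch system fails) [OR] = 1 − (1−0.09) × (1−0.29) × (1−0.06) = 0.392666
P(Rotor brake unavailable) [OR] = 1 − (1−0.17) × (1−0.09) = 0.244700
P(Yaw brake down) [AND] = 0.392666 × 0.244700 = 0.096085
P(Safety chain down) [OR] = 1 − (1−0.25) × (1−0.04) × (1−0.06) × (1−0.42) = 0.607456
P(Emergency stop unavailable) [OR] = 1 − (1−0.28) × (1−0.37) = 0.546400
P(Wind turbine shutdown fails) [OR] = 1 − (1−0.096085) × (1−0.607456) × (1−0.546400) = 0.839051
Rounded to 4 decimal places: P(Wind turbine shutdown fails) ≈ 0.8391.

0.8391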